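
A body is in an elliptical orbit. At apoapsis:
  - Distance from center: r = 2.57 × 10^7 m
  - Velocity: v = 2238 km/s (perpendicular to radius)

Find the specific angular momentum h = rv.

Convert to SI: v = 2238 km/s = 2.238e+06 m/s.
With v perpendicular to r, h = r · v.
h = 2.57e+07 · 2.238e+06 m²/s ≈ 5.752e+13 m²/s.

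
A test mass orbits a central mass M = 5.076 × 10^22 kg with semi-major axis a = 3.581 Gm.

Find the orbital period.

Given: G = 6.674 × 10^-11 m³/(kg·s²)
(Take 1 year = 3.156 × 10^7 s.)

Convert to SI: a = 3.581 Gm = 3.581e+09 m.
GM = G · M = 6.674e-11 · 5.076e+22 = 3.38772e+12 m³/s².
Kepler's third law: T = 2π √(a³ / GM).
Substituting a = 3.581e+09 m and GM = 3.38772e+12 m³/s²:
T = 2π √((3.581e+09)³ / 3.38772e+12) s
T ≈ 7.315e+08 s = 23.18 years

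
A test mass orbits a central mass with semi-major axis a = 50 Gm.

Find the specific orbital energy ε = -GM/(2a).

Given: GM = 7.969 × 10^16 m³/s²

Convert to SI: a = 50 Gm = 5e+10 m.
ε = −GM / (2a).
ε = −7.969e+16 / (2 · 5e+10) J/kg ≈ -7.969e+05 J/kg = -796.9 kJ/kg.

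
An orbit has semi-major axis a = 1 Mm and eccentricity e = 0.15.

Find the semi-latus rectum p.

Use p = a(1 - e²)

Convert to SI: a = 1 Mm = 1e+06 m.
p = a (1 − e²).
p = 1e+06 · (1 − (0.15)²) = 1e+06 · 0.9775 ≈ 9.775e+05 m = 977.5 km.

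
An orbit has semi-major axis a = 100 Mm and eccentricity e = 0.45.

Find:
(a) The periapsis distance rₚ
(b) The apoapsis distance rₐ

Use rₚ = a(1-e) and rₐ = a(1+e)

Convert to SI: a = 100 Mm = 1e+08 m.
(a) rₚ = a(1 − e) = 1e+08 · (1 − 0.45) = 1e+08 · 0.55 ≈ 5.5e+07 m = 55 Mm.
(b) rₐ = a(1 + e) = 1e+08 · (1 + 0.45) = 1e+08 · 1.45 ≈ 1.45e+08 m = 145 Mm.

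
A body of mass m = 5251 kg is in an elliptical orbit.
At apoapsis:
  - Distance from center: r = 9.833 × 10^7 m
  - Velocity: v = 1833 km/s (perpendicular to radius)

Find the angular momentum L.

Convert to SI: v = 1833 km/s = 1.833e+06 m/s.
Since v is perpendicular to r, L = m · v · r.
L = 5251 · 1.833e+06 · 9.833e+07 kg·m²/s ≈ 9.464e+17 kg·m²/s.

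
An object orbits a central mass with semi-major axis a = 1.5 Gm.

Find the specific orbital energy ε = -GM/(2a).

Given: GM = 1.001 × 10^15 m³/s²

Convert to SI: a = 1.5 Gm = 1.5e+09 m.
ε = −GM / (2a).
ε = −1.001e+15 / (2 · 1.5e+09) J/kg ≈ -3.337e+05 J/kg = -333.7 kJ/kg.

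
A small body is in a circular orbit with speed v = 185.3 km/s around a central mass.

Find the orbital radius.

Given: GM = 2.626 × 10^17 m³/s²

Convert to SI: v = 185.3 km/s = 185300 m/s.
For a circular orbit, v² = GM / r, so r = GM / v².
r = 2.626e+17 / (185300)² m ≈ 7.648e+06 m = 7.648 Mm.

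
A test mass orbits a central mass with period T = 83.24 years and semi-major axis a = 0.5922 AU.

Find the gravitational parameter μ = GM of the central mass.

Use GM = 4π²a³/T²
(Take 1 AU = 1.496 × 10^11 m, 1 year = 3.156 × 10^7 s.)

Convert to SI: T = 83.24 years = 2.62705e+09 s; a = 0.5922 AU = 8.85931e+10 m.
GM = 4π² · a³ / T².
GM = 4π² · (8.85931e+10)³ / (2.62705e+09)² m³/s² ≈ 3.978e+15 m³/s² = 3.978 × 10^15 m³/s².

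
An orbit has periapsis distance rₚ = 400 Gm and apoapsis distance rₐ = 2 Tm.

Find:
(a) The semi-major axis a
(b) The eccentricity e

Convert to SI: rₚ = 400 Gm = 4e+11 m; rₐ = 2 Tm = 2e+12 m.
(a) a = (rₚ + rₐ) / 2 = (4e+11 + 2e+12) / 2 ≈ 1.2e+12 m = 1.2 Tm.
(b) e = (rₐ − rₚ) / (rₐ + rₚ) = (2e+12 − 4e+11) / (2e+12 + 4e+11) ≈ 0.6667.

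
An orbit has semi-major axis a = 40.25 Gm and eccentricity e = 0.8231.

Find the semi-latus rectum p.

Convert to SI: a = 40.25 Gm = 4.025e+10 m.
p = a (1 − e²).
p = 4.025e+10 · (1 − (0.8231)²) = 4.025e+10 · 0.322506 ≈ 1.298e+10 m = 12.98 Gm.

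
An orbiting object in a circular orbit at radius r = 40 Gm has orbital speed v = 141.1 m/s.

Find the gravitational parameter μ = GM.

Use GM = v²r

Convert to SI: r = 40 Gm = 4e+10 m.
For a circular orbit v² = GM/r, so GM = v² · r.
GM = (141.1)² · 4e+10 m³/s² ≈ 7.964e+14 m³/s² = 7.964 × 10^14 m³/s².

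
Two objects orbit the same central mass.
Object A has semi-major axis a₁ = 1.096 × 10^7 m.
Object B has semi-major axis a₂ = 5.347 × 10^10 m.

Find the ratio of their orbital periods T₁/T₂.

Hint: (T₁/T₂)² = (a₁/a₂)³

From Kepler's third law, (T₁/T₂)² = (a₁/a₂)³, so T₁/T₂ = (a₁/a₂)^(3/2).
a₁/a₂ = 1.096e+07 / 5.347e+10 = 0.000204975.
T₁/T₂ = (0.000204975)^(3/2) ≈ 2.935e-06.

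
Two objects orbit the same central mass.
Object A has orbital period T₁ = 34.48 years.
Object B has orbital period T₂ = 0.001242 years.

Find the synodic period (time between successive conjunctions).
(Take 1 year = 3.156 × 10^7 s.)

Convert to SI: T₁ = 34.48 years = 1.08819e+09 s; T₂ = 0.001242 years = 39197.5 s.
T_syn = |T₁ · T₂ / (T₁ − T₂)|.
T_syn = |1.08819e+09 · 39197.5 / (1.08819e+09 − 39197.5)| s ≈ 3.92e+04 s = 0.001242 years.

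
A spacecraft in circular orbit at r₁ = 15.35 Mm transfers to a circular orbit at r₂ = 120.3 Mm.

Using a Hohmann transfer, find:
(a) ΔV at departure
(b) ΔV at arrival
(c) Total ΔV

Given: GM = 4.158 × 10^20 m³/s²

Convert to SI: r₁ = 15.35 Mm = 1.535e+07 m; r₂ = 120.3 Mm = 1.203e+08 m.
Transfer semi-major axis: a_t = (r₁ + r₂)/2 = (1.535e+07 + 1.203e+08)/2 = 6.7825e+07 m.
Circular speeds: v₁ = √(GM/r₁) = 5.20461e+06 m/s, v₂ = √(GM/r₂) = 1.85913e+06 m/s.
Transfer speeds (vis-viva v² = GM(2/r − 1/a_t)): v₁ᵗ = 6.93148e+06 m/s, v₂ᵗ = 884441 m/s.
(a) ΔV₁ = |v₁ᵗ − v₁| ≈ 1.727e+06 m/s = 1727 km/s.
(b) ΔV₂ = |v₂ − v₂ᵗ| ≈ 9.747e+05 m/s = 974.7 km/s.
(c) ΔV_total = ΔV₁ + ΔV₂ ≈ 2.702e+06 m/s = 2702 km/s.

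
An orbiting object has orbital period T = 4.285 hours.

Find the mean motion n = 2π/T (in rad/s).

Convert to SI: T = 4.285 hours = 15426 s.
n = 2π / T.
n = 2π / 15426 s ≈ 0.0004073 rad/s.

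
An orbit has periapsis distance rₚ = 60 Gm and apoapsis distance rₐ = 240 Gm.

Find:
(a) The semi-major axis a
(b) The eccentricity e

Convert to SI: rₚ = 60 Gm = 6e+10 m; rₐ = 240 Gm = 2.4e+11 m.
(a) a = (rₚ + rₐ) / 2 = (6e+10 + 2.4e+11) / 2 ≈ 1.5e+11 m = 150 Gm.
(b) e = (rₐ − rₚ) / (rₐ + rₚ) = (2.4e+11 − 6e+10) / (2.4e+11 + 6e+10) ≈ 0.6.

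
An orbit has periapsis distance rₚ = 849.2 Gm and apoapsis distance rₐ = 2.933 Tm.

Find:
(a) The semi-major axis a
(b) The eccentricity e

Convert to SI: rₚ = 849.2 Gm = 8.492e+11 m; rₐ = 2.933 Tm = 2.933e+12 m.
(a) a = (rₚ + rₐ) / 2 = (8.492e+11 + 2.933e+12) / 2 ≈ 1.891e+12 m = 1.891 Tm.
(b) e = (rₐ − rₚ) / (rₐ + rₚ) = (2.933e+12 − 8.492e+11) / (2.933e+12 + 8.492e+11) ≈ 0.5509.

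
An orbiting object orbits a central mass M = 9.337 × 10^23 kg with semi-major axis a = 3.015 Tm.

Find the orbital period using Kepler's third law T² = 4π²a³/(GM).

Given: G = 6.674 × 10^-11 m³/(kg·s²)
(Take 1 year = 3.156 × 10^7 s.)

Convert to SI: a = 3.015 Tm = 3.015e+12 m.
GM = G · M = 6.674e-11 · 9.337e+23 = 6.23151e+13 m³/s².
Kepler's third law: T = 2π √(a³ / GM).
Substituting a = 3.015e+12 m and GM = 6.23151e+13 m³/s²:
T = 2π √((3.015e+12)³ / 6.23151e+13) s
T ≈ 4.167e+12 s = 1.32e+05 years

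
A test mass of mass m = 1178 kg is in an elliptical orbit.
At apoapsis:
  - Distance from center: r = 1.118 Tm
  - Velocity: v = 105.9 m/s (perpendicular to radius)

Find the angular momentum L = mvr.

Convert to SI: r = 1.118 Tm = 1.118e+12 m.
Since v is perpendicular to r, L = m · v · r.
L = 1178 · 105.9 · 1.118e+12 kg·m²/s ≈ 1.395e+17 kg·m²/s.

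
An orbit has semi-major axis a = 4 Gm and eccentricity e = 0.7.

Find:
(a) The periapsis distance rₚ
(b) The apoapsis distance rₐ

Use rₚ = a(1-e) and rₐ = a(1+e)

Convert to SI: a = 4 Gm = 4e+09 m.
(a) rₚ = a(1 − e) = 4e+09 · (1 − 0.7) = 4e+09 · 0.3 ≈ 1.2e+09 m = 1.2 Gm.
(b) rₐ = a(1 + e) = 4e+09 · (1 + 0.7) = 4e+09 · 1.7 ≈ 6.8e+09 m = 6.8 Gm.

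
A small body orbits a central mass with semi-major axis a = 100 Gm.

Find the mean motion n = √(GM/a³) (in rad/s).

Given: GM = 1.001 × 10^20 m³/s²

Convert to SI: a = 100 Gm = 1e+11 m.
n = √(GM / a³).
n = √(1.001e+20 / (1e+11)³) rad/s ≈ 3.164e-07 rad/s.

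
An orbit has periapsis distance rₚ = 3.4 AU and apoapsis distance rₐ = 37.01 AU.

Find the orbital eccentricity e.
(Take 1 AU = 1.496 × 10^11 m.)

Convert to SI: rₚ = 3.4 AU = 5.0864e+11 m; rₐ = 37.01 AU = 5.5367e+12 m.
e = (rₐ − rₚ) / (rₐ + rₚ).
e = (5.5367e+12 − 5.0864e+11) / (5.5367e+12 + 5.0864e+11) = 5.02806e+12 / 6.04534e+12 ≈ 0.8317.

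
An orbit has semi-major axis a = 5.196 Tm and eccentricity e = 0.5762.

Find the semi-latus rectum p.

Convert to SI: a = 5.196 Tm = 5.196e+12 m.
p = a (1 − e²).
p = 5.196e+12 · (1 − (0.5762)²) = 5.196e+12 · 0.667994 ≈ 3.471e+12 m = 3.471 Tm.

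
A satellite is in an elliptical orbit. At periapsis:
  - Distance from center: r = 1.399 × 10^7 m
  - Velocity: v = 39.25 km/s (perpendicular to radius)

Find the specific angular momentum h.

Convert to SI: v = 39.25 km/s = 39250 m/s.
With v perpendicular to r, h = r · v.
h = 1.399e+07 · 39250 m²/s ≈ 5.491e+11 m²/s.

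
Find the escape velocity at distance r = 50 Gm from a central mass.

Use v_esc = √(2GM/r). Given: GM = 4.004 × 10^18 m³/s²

Convert to SI: r = 50 Gm = 5e+10 m.
Escape velocity comes from setting total energy to zero: ½v² − GM/r = 0 ⇒ v_esc = √(2GM / r).
v_esc = √(2 · 4.004e+18 / 5e+10) m/s ≈ 1.266e+04 m/s = 12.66 km/s.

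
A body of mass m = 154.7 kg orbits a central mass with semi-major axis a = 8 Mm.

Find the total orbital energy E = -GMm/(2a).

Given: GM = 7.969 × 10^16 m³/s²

Convert to SI: a = 8 Mm = 8e+06 m.
E = −GMm / (2a).
E = −7.969e+16 · 154.7 / (2 · 8e+06) J ≈ -7.705e+11 J = -770.5 GJ.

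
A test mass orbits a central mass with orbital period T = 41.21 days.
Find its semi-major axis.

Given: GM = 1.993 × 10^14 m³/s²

Convert to SI: T = 41.21 days = 3.56054e+06 s.
Invert Kepler's third law: a = (GM · T² / (4π²))^(1/3).
Substituting T = 3.56054e+06 s and GM = 1.993e+14 m³/s²:
a = (1.993e+14 · (3.56054e+06)² / (4π²))^(1/3) m
a ≈ 4e+08 m = 400 Mm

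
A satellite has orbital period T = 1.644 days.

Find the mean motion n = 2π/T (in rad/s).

Convert to SI: T = 1.644 days = 142042 s.
n = 2π / T.
n = 2π / 142042 s ≈ 4.423e-05 rad/s.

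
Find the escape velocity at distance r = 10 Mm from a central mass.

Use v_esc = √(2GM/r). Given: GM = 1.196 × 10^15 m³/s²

Convert to SI: r = 10 Mm = 1e+07 m.
Escape velocity comes from setting total energy to zero: ½v² − GM/r = 0 ⇒ v_esc = √(2GM / r).
v_esc = √(2 · 1.196e+15 / 1e+07) m/s ≈ 1.547e+04 m/s = 15.47 km/s.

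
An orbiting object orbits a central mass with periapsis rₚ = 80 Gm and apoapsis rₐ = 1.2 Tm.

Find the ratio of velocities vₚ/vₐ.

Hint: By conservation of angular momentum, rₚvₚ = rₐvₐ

Convert to SI: rₚ = 80 Gm = 8e+10 m; rₐ = 1.2 Tm = 1.2e+12 m.
Conservation of angular momentum gives rₚvₚ = rₐvₐ, so vₚ/vₐ = rₐ/rₚ.
vₚ/vₐ = 1.2e+12 / 8e+10 ≈ 15.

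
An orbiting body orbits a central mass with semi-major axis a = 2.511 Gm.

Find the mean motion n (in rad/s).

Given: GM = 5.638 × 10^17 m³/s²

Convert to SI: a = 2.511 Gm = 2.511e+09 m.
n = √(GM / a³).
n = √(5.638e+17 / (2.511e+09)³) rad/s ≈ 5.968e-06 rad/s.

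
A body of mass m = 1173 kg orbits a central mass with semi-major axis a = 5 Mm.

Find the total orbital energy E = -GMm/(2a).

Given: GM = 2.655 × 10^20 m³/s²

Convert to SI: a = 5 Mm = 5e+06 m.
E = −GMm / (2a).
E = −2.655e+20 · 1173 / (2 · 5e+06) J ≈ -3.114e+16 J = -31.14 PJ.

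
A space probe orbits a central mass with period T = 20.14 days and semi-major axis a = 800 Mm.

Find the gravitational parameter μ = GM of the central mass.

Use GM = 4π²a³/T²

Convert to SI: T = 20.14 days = 1.7401e+06 s; a = 800 Mm = 8e+08 m.
GM = 4π² · a³ / T².
GM = 4π² · (8e+08)³ / (1.7401e+06)² m³/s² ≈ 6.675e+15 m³/s² = 6.675 × 10^15 m³/s².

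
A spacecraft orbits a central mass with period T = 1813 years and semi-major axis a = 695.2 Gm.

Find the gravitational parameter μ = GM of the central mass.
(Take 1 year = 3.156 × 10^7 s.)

Convert to SI: T = 1813 years = 5.72183e+10 s; a = 695.2 Gm = 6.952e+11 m.
GM = 4π² · a³ / T².
GM = 4π² · (6.952e+11)³ / (5.72183e+10)² m³/s² ≈ 4.052e+15 m³/s² = 4.052 × 10^15 m³/s².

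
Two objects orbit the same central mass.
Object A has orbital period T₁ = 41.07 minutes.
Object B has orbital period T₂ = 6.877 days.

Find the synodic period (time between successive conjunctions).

Convert to SI: T₁ = 41.07 minutes = 2464.2 s; T₂ = 6.877 days = 594173 s.
T_syn = |T₁ · T₂ / (T₁ − T₂)|.
T_syn = |2464.2 · 594173 / (2464.2 − 594173)| s ≈ 2474 s = 41.24 minutes.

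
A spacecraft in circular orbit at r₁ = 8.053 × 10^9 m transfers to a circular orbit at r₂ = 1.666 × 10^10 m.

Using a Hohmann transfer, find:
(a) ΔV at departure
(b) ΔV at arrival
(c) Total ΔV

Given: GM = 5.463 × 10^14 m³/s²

Transfer semi-major axis: a_t = (r₁ + r₂)/2 = (8.053e+09 + 1.666e+10)/2 = 1.23565e+10 m.
Circular speeds: v₁ = √(GM/r₁) = 260.457 m/s, v₂ = √(GM/r₂) = 181.083 m/s.
Transfer speeds (vis-viva v² = GM(2/r − 1/a_t)): v₁ᵗ = 302.431 m/s, v₂ᵗ = 146.187 m/s.
(a) ΔV₁ = |v₁ᵗ − v₁| ≈ 41.97 m/s = 41.97 m/s.
(b) ΔV₂ = |v₂ − v₂ᵗ| ≈ 34.9 m/s = 34.9 m/s.
(c) ΔV_total = ΔV₁ + ΔV₂ ≈ 76.87 m/s = 76.87 m/s.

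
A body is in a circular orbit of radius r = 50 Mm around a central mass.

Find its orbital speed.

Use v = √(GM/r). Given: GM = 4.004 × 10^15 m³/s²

Convert to SI: r = 50 Mm = 5e+07 m.
For a circular orbit, gravity supplies the centripetal force, so v = √(GM / r).
v = √(4.004e+15 / 5e+07) m/s ≈ 8949 m/s = 8.949 km/s.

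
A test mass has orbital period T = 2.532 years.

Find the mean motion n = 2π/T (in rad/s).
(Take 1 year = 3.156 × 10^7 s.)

Convert to SI: T = 2.532 years = 7.99099e+07 s.
n = 2π / T.
n = 2π / 7.99099e+07 s ≈ 7.863e-08 rad/s.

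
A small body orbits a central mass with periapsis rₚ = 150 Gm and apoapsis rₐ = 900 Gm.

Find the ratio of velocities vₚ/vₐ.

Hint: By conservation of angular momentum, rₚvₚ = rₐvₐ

Convert to SI: rₚ = 150 Gm = 1.5e+11 m; rₐ = 900 Gm = 9e+11 m.
Conservation of angular momentum gives rₚvₚ = rₐvₐ, so vₚ/vₐ = rₐ/rₚ.
vₚ/vₐ = 9e+11 / 1.5e+11 ≈ 6.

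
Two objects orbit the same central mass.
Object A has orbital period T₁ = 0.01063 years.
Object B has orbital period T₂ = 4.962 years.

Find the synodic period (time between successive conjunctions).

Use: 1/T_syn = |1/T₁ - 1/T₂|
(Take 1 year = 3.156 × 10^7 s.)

Convert to SI: T₁ = 0.01063 years = 335483 s; T₂ = 4.962 years = 1.56601e+08 s.
T_syn = |T₁ · T₂ / (T₁ − T₂)|.
T_syn = |335483 · 1.56601e+08 / (335483 − 1.56601e+08)| s ≈ 3.362e+05 s = 0.01065 years.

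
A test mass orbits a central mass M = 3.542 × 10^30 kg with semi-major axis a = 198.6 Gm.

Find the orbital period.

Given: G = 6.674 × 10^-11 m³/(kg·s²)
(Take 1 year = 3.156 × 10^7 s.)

Convert to SI: a = 198.6 Gm = 1.986e+11 m.
GM = G · M = 6.674e-11 · 3.542e+30 = 2.36393e+20 m³/s².
Kepler's third law: T = 2π √(a³ / GM).
Substituting a = 1.986e+11 m and GM = 2.36393e+20 m³/s²:
T = 2π √((1.986e+11)³ / 2.36393e+20) s
T ≈ 3.617e+07 s = 1.146 years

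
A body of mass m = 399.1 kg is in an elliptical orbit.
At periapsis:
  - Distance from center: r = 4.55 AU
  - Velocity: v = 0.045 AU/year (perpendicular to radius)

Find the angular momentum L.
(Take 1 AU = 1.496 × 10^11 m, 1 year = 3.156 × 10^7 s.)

Convert to SI: r = 4.55 AU = 6.8068e+11 m; v = 0.045 AU/year = 213.308 m/s.
Since v is perpendicular to r, L = m · v · r.
L = 399.1 · 213.308 · 6.8068e+11 kg·m²/s ≈ 5.795e+16 kg·m²/s.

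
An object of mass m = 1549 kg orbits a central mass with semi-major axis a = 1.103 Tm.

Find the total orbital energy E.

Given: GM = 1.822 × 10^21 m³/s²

Convert to SI: a = 1.103 Tm = 1.103e+12 m.
E = −GMm / (2a).
E = −1.822e+21 · 1549 / (2 · 1.103e+12) J ≈ -1.279e+12 J = -1.279 TJ.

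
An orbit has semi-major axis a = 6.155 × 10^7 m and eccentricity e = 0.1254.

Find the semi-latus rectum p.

p = a (1 − e²).
p = 6.155e+07 · (1 − (0.1254)²) = 6.155e+07 · 0.984275 ≈ 6.058e+07 m = 6.058 × 10^7 m.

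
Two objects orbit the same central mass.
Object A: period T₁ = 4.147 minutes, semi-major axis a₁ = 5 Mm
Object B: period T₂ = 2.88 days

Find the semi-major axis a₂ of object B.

Convert to SI: T₁ = 4.147 minutes = 248.82 s; a₁ = 5 Mm = 5e+06 m; T₂ = 2.88 days = 248832 s.
Kepler's third law: (T₁/T₂)² = (a₁/a₂)³ ⇒ a₂ = a₁ · (T₂/T₁)^(2/3).
T₂/T₁ = 248832 / 248.82 = 1000.05.
a₂ = 5e+06 · (1000.05)^(2/3) m ≈ 5e+08 m = 500 Mm.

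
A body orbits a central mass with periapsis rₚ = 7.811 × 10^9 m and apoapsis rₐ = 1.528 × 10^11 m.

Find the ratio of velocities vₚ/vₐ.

Conservation of angular momentum gives rₚvₚ = rₐvₐ, so vₚ/vₐ = rₐ/rₚ.
vₚ/vₐ = 1.528e+11 / 7.811e+09 ≈ 19.56.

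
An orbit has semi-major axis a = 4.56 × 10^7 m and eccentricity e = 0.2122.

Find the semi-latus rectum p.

p = a (1 − e²).
p = 4.56e+07 · (1 − (0.2122)²) = 4.56e+07 · 0.954971 ≈ 4.355e+07 m = 4.355 × 10^7 m.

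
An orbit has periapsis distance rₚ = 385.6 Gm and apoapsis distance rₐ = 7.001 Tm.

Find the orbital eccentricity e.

Convert to SI: rₚ = 385.6 Gm = 3.856e+11 m; rₐ = 7.001 Tm = 7.001e+12 m.
e = (rₐ − rₚ) / (rₐ + rₚ).
e = (7.001e+12 − 3.856e+11) / (7.001e+12 + 3.856e+11) = 6.6154e+12 / 7.3866e+12 ≈ 0.8956.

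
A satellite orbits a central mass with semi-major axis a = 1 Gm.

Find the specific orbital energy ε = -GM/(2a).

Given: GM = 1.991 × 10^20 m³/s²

Convert to SI: a = 1 Gm = 1e+09 m.
ε = −GM / (2a).
ε = −1.991e+20 / (2 · 1e+09) J/kg ≈ -9.955e+10 J/kg = -99.55 GJ/kg.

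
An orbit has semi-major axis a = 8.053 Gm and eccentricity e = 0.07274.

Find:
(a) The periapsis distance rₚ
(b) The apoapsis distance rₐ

Convert to SI: a = 8.053 Gm = 8.053e+09 m.
(a) rₚ = a(1 − e) = 8.053e+09 · (1 − 0.07274) = 8.053e+09 · 0.92726 ≈ 7.467e+09 m = 7.467 Gm.
(b) rₐ = a(1 + e) = 8.053e+09 · (1 + 0.07274) = 8.053e+09 · 1.07274 ≈ 8.639e+09 m = 8.639 Gm.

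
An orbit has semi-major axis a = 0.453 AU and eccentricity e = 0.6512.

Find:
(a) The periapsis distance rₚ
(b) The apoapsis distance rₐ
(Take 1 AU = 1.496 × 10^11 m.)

Convert to SI: a = 0.453 AU = 6.77688e+10 m.
(a) rₚ = a(1 − e) = 6.77688e+10 · (1 − 0.6512) = 6.77688e+10 · 0.3488 ≈ 2.364e+10 m = 0.158 AU.
(b) rₐ = a(1 + e) = 6.77688e+10 · (1 + 0.6512) = 6.77688e+10 · 1.6512 ≈ 1.119e+11 m = 0.748 AU.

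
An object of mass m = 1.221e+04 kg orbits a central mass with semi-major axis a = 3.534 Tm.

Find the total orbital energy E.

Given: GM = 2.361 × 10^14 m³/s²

Convert to SI: a = 3.534 Tm = 3.534e+12 m.
E = −GMm / (2a).
E = −2.361e+14 · 1.221e+04 / (2 · 3.534e+12) J ≈ -4.079e+05 J = -407.9 kJ.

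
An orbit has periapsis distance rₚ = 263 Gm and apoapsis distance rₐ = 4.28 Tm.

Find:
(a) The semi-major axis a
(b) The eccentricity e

Convert to SI: rₚ = 263 Gm = 2.63e+11 m; rₐ = 4.28 Tm = 4.28e+12 m.
(a) a = (rₚ + rₐ) / 2 = (2.63e+11 + 4.28e+12) / 2 ≈ 2.272e+12 m = 2.272 Tm.
(b) e = (rₐ − rₚ) / (rₐ + rₚ) = (4.28e+12 − 2.63e+11) / (4.28e+12 + 2.63e+11) ≈ 0.8842.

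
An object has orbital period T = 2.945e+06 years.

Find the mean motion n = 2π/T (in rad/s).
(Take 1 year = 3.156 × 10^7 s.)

Convert to SI: T = 2.945e+06 years = 9.29442e+13 s.
n = 2π / T.
n = 2π / 9.29442e+13 s ≈ 6.76e-14 rad/s.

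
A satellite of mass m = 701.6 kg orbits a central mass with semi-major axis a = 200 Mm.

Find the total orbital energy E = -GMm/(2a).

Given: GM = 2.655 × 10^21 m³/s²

Convert to SI: a = 200 Mm = 2e+08 m.
E = −GMm / (2a).
E = −2.655e+21 · 701.6 / (2 · 2e+08) J ≈ -4.657e+15 J = -4.657 PJ.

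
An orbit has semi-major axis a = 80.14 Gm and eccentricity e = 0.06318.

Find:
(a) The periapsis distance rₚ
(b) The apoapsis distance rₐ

Convert to SI: a = 80.14 Gm = 8.014e+10 m.
(a) rₚ = a(1 − e) = 8.014e+10 · (1 − 0.06318) = 8.014e+10 · 0.93682 ≈ 7.508e+10 m = 75.08 Gm.
(b) rₐ = a(1 + e) = 8.014e+10 · (1 + 0.06318) = 8.014e+10 · 1.06318 ≈ 8.52e+10 m = 85.2 Gm.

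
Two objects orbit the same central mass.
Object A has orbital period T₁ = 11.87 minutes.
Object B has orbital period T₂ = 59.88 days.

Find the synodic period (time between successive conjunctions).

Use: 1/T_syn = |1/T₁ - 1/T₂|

Convert to SI: T₁ = 11.87 minutes = 712.2 s; T₂ = 59.88 days = 5.17363e+06 s.
T_syn = |T₁ · T₂ / (T₁ − T₂)|.
T_syn = |712.2 · 5.17363e+06 / (712.2 − 5.17363e+06)| s ≈ 712.3 s = 11.87 minutes.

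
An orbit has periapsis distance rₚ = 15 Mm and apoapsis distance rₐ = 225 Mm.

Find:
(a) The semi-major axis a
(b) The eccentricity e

Convert to SI: rₚ = 15 Mm = 1.5e+07 m; rₐ = 225 Mm = 2.25e+08 m.
(a) a = (rₚ + rₐ) / 2 = (1.5e+07 + 2.25e+08) / 2 ≈ 1.2e+08 m = 120 Mm.
(b) e = (rₐ − rₚ) / (rₐ + rₚ) = (2.25e+08 − 1.5e+07) / (2.25e+08 + 1.5e+07) ≈ 0.875.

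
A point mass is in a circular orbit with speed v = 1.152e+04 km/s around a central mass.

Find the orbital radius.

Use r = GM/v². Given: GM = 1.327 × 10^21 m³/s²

Convert to SI: v = 1.152e+04 km/s = 1.152e+07 m/s.
For a circular orbit, v² = GM / r, so r = GM / v².
r = 1.327e+21 / (1.152e+07)² m ≈ 9.999e+06 m = 9.999 Mm.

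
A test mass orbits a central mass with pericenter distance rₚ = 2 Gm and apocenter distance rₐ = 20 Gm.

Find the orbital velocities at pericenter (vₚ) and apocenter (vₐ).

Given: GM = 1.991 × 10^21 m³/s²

Convert to SI: rₚ = 2 Gm = 2e+09 m; rₐ = 20 Gm = 2e+10 m.
Use the vis-viva equation v² = GM(2/r − 1/a) with a = (rₚ + rₐ)/2 = (2e+09 + 2e+10)/2 = 1.1e+10 m.
vₚ = √(GM · (2/rₚ − 1/a)) = √(1.991e+21 · (2/2e+09 − 1/1.1e+10)) m/s ≈ 1.345e+06 m/s = 1345 km/s.
vₐ = √(GM · (2/rₐ − 1/a)) = √(1.991e+21 · (2/2e+10 − 1/1.1e+10)) m/s ≈ 1.345e+05 m/s = 134.5 km/s.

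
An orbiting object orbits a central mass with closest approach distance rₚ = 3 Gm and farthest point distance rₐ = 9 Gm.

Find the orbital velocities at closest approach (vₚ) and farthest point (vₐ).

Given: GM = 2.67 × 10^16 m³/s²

Convert to SI: rₚ = 3 Gm = 3e+09 m; rₐ = 9 Gm = 9e+09 m.
Use the vis-viva equation v² = GM(2/r − 1/a) with a = (rₚ + rₐ)/2 = (3e+09 + 9e+09)/2 = 6e+09 m.
vₚ = √(GM · (2/rₚ − 1/a)) = √(2.67e+16 · (2/3e+09 − 1/6e+09)) m/s ≈ 3654 m/s = 3.654 km/s.
vₐ = √(GM · (2/rₐ − 1/a)) = √(2.67e+16 · (2/9e+09 − 1/6e+09)) m/s ≈ 1218 m/s = 1.218 km/s.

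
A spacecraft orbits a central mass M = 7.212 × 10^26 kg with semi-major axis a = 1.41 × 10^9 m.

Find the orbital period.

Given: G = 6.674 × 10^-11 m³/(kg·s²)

GM = G · M = 6.674e-11 · 7.212e+26 = 4.81329e+16 m³/s².
Kepler's third law: T = 2π √(a³ / GM).
Substituting a = 1.41e+09 m and GM = 4.81329e+16 m³/s²:
T = 2π √((1.41e+09)³ / 4.81329e+16) s
T ≈ 1.516e+06 s = 17.55 days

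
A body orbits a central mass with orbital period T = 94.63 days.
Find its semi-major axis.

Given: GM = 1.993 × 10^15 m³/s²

Convert to SI: T = 94.63 days = 8.17603e+06 s.
Invert Kepler's third law: a = (GM · T² / (4π²))^(1/3).
Substituting T = 8.17603e+06 s and GM = 1.993e+15 m³/s²:
a = (1.993e+15 · (8.17603e+06)² / (4π²))^(1/3) m
a ≈ 1.5e+09 m = 1.5 Gm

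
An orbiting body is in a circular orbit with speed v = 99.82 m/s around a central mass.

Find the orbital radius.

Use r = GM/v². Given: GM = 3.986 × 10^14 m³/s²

For a circular orbit, v² = GM / r, so r = GM / v².
r = 3.986e+14 / (99.82)² m ≈ 4e+10 m = 40 Gm.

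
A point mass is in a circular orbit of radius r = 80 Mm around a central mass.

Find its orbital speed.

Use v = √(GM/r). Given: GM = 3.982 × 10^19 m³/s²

Convert to SI: r = 80 Mm = 8e+07 m.
For a circular orbit, gravity supplies the centripetal force, so v = √(GM / r).
v = √(3.982e+19 / 8e+07) m/s ≈ 7.055e+05 m/s = 705.5 km/s.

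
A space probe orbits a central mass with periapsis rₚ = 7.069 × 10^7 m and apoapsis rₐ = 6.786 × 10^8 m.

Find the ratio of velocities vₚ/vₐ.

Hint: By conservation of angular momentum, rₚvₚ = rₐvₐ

Conservation of angular momentum gives rₚvₚ = rₐvₐ, so vₚ/vₐ = rₐ/rₚ.
vₚ/vₐ = 6.786e+08 / 7.069e+07 ≈ 9.6.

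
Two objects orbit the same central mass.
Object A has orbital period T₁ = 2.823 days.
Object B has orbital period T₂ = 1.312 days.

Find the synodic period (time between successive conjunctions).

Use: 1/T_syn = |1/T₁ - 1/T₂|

Convert to SI: T₁ = 2.823 days = 243907 s; T₂ = 1.312 days = 113357 s.
T_syn = |T₁ · T₂ / (T₁ − T₂)|.
T_syn = |243907 · 113357 / (243907 − 113357)| s ≈ 2.118e+05 s = 2.451 days.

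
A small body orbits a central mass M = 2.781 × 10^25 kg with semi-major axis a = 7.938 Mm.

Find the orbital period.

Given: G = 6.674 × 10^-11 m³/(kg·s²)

Convert to SI: a = 7.938 Mm = 7.938e+06 m.
GM = G · M = 6.674e-11 · 2.781e+25 = 1.85604e+15 m³/s².
Kepler's third law: T = 2π √(a³ / GM).
Substituting a = 7.938e+06 m and GM = 1.85604e+15 m³/s²:
T = 2π √((7.938e+06)³ / 1.85604e+15) s
T ≈ 3262 s = 54.36 minutes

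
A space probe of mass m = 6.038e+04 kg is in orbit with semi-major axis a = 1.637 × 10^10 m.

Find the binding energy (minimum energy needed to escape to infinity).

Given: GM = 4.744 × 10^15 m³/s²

Total orbital energy is E = −GMm/(2a); binding energy is E_bind = −E = GMm/(2a).
E_bind = 4.744e+15 · 6.038e+04 / (2 · 1.637e+10) J ≈ 8.749e+09 J = 8.749 GJ.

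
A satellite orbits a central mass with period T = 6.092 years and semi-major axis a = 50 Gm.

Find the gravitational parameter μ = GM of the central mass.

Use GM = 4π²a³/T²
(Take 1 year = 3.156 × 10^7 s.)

Convert to SI: T = 6.092 years = 1.92264e+08 s; a = 50 Gm = 5e+10 m.
GM = 4π² · a³ / T².
GM = 4π² · (5e+10)³ / (1.92264e+08)² m³/s² ≈ 1.335e+17 m³/s² = 1.335 × 10^17 m³/s².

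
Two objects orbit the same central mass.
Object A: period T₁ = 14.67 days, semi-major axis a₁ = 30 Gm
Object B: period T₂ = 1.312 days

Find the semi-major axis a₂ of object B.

Convert to SI: T₁ = 14.67 days = 1.26749e+06 s; a₁ = 30 Gm = 3e+10 m; T₂ = 1.312 days = 113357 s.
Kepler's third law: (T₁/T₂)² = (a₁/a₂)³ ⇒ a₂ = a₁ · (T₂/T₁)^(2/3).
T₂/T₁ = 113357 / 1.26749e+06 = 0.0894342.
a₂ = 3e+10 · (0.0894342)^(2/3) m ≈ 6e+09 m = 6 Gm.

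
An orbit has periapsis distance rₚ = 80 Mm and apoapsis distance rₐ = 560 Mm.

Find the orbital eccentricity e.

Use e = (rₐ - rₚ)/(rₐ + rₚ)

Convert to SI: rₚ = 80 Mm = 8e+07 m; rₐ = 560 Mm = 5.6e+08 m.
e = (rₐ − rₚ) / (rₐ + rₚ).
e = (5.6e+08 − 8e+07) / (5.6e+08 + 8e+07) = 4.8e+08 / 6.4e+08 ≈ 0.75.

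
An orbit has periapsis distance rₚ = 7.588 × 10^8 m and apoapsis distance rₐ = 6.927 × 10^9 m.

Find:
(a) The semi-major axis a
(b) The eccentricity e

(a) a = (rₚ + rₐ) / 2 = (7.588e+08 + 6.927e+09) / 2 ≈ 3.843e+09 m = 3.843 × 10^9 m.
(b) e = (rₐ − rₚ) / (rₐ + rₚ) = (6.927e+09 − 7.588e+08) / (6.927e+09 + 7.588e+08) ≈ 0.8025.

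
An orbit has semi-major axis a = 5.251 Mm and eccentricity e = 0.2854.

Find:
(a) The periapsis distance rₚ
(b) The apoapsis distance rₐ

Convert to SI: a = 5.251 Mm = 5.251e+06 m.
(a) rₚ = a(1 − e) = 5.251e+06 · (1 − 0.2854) = 5.251e+06 · 0.7146 ≈ 3.752e+06 m = 3.752 Mm.
(b) rₐ = a(1 + e) = 5.251e+06 · (1 + 0.2854) = 5.251e+06 · 1.2854 ≈ 6.75e+06 m = 6.75 Mm.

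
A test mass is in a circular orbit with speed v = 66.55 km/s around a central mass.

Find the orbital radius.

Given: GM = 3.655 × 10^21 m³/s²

Convert to SI: v = 66.55 km/s = 66550 m/s.
For a circular orbit, v² = GM / r, so r = GM / v².
r = 3.655e+21 / (66550)² m ≈ 8.253e+11 m = 825.3 Gm.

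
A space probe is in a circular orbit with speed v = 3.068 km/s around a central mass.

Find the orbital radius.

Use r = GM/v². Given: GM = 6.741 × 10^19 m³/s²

Convert to SI: v = 3.068 km/s = 3068 m/s.
For a circular orbit, v² = GM / r, so r = GM / v².
r = 6.741e+19 / (3068)² m ≈ 7.162e+12 m = 7.162 Tm.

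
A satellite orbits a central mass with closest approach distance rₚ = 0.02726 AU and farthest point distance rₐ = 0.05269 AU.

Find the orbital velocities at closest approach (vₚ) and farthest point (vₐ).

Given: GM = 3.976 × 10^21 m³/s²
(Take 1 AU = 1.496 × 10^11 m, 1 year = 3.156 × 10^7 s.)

Convert to SI: rₚ = 0.02726 AU = 4.0781e+09 m; rₐ = 0.05269 AU = 7.88242e+09 m.
Use the vis-viva equation v² = GM(2/r − 1/a) with a = (rₚ + rₐ)/2 = (4.0781e+09 + 7.88242e+09)/2 = 5.98026e+09 m.
vₚ = √(GM · (2/rₚ − 1/a)) = √(3.976e+21 · (2/4.0781e+09 − 1/5.98026e+09)) m/s ≈ 1.134e+06 m/s = 239.1 AU/year.
vₐ = √(GM · (2/rₐ − 1/a)) = √(3.976e+21 · (2/7.88242e+09 − 1/5.98026e+09)) m/s ≈ 5.865e+05 m/s = 123.7 AU/year.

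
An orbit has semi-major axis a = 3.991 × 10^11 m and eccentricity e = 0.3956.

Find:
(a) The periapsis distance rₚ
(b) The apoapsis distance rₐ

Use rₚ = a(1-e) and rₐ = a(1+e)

(a) rₚ = a(1 − e) = 3.991e+11 · (1 − 0.3956) = 3.991e+11 · 0.6044 ≈ 2.412e+11 m = 2.412 × 10^11 m.
(b) rₐ = a(1 + e) = 3.991e+11 · (1 + 0.3956) = 3.991e+11 · 1.3956 ≈ 5.57e+11 m = 5.57 × 10^11 m.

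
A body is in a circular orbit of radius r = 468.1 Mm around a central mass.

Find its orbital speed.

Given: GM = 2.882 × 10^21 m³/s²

Convert to SI: r = 468.1 Mm = 4.681e+08 m.
For a circular orbit, gravity supplies the centripetal force, so v = √(GM / r).
v = √(2.882e+21 / 4.681e+08) m/s ≈ 2.481e+06 m/s = 2481 km/s.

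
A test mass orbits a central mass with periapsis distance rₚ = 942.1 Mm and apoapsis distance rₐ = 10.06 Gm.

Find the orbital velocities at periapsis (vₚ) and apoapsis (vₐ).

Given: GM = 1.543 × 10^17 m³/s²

Convert to SI: rₚ = 942.1 Mm = 9.421e+08 m; rₐ = 10.06 Gm = 1.006e+10 m.
Use the vis-viva equation v² = GM(2/r − 1/a) with a = (rₚ + rₐ)/2 = (9.421e+08 + 1.006e+10)/2 = 5.50105e+09 m.
vₚ = √(GM · (2/rₚ − 1/a)) = √(1.543e+17 · (2/9.421e+08 − 1/5.50105e+09)) m/s ≈ 1.731e+04 m/s = 17.31 km/s.
vₐ = √(GM · (2/rₐ − 1/a)) = √(1.543e+17 · (2/1.006e+10 − 1/5.50105e+09)) m/s ≈ 1621 m/s = 1.621 km/s.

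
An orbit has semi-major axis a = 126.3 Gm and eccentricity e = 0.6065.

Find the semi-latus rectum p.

Convert to SI: a = 126.3 Gm = 1.263e+11 m.
p = a (1 − e²).
p = 1.263e+11 · (1 − (0.6065)²) = 1.263e+11 · 0.632158 ≈ 7.984e+10 m = 79.84 Gm.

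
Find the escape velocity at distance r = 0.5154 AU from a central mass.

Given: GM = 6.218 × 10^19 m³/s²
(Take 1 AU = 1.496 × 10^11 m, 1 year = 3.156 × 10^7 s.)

Convert to SI: r = 0.5154 AU = 7.71038e+10 m.
Escape velocity comes from setting total energy to zero: ½v² − GM/r = 0 ⇒ v_esc = √(2GM / r).
v_esc = √(2 · 6.218e+19 / 7.71038e+10) m/s ≈ 4.016e+04 m/s = 8.472 AU/year.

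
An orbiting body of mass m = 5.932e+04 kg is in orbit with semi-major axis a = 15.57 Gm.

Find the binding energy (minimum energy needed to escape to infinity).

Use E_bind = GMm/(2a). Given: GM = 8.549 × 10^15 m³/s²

Convert to SI: a = 15.57 Gm = 1.557e+10 m.
Total orbital energy is E = −GMm/(2a); binding energy is E_bind = −E = GMm/(2a).
E_bind = 8.549e+15 · 5.932e+04 / (2 · 1.557e+10) J ≈ 1.629e+10 J = 16.29 GJ.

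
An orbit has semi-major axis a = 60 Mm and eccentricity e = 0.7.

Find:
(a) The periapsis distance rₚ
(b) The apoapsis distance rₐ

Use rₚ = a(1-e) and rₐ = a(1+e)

Convert to SI: a = 60 Mm = 6e+07 m.
(a) rₚ = a(1 − e) = 6e+07 · (1 − 0.7) = 6e+07 · 0.3 ≈ 1.8e+07 m = 18 Mm.
(b) rₐ = a(1 + e) = 6e+07 · (1 + 0.7) = 6e+07 · 1.7 ≈ 1.02e+08 m = 102 Mm.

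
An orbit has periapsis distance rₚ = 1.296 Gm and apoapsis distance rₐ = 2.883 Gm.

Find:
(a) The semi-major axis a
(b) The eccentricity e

Convert to SI: rₚ = 1.296 Gm = 1.296e+09 m; rₐ = 2.883 Gm = 2.883e+09 m.
(a) a = (rₚ + rₐ) / 2 = (1.296e+09 + 2.883e+09) / 2 ≈ 2.09e+09 m = 2.09 Gm.
(b) e = (rₐ − rₚ) / (rₐ + rₚ) = (2.883e+09 − 1.296e+09) / (2.883e+09 + 1.296e+09) ≈ 0.3798.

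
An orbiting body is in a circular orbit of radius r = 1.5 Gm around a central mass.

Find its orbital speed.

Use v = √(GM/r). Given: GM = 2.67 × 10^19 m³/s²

Convert to SI: r = 1.5 Gm = 1.5e+09 m.
For a circular orbit, gravity supplies the centripetal force, so v = √(GM / r).
v = √(2.67e+19 / 1.5e+09) m/s ≈ 1.334e+05 m/s = 133.4 km/s.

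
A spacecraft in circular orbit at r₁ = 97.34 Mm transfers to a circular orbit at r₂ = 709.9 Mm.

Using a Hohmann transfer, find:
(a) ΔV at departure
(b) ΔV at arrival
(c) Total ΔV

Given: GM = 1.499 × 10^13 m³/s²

Convert to SI: r₁ = 97.34 Mm = 9.734e+07 m; r₂ = 709.9 Mm = 7.099e+08 m.
Transfer semi-major axis: a_t = (r₁ + r₂)/2 = (9.734e+07 + 7.099e+08)/2 = 4.0362e+08 m.
Circular speeds: v₁ = √(GM/r₁) = 392.424 m/s, v₂ = √(GM/r₂) = 145.312 m/s.
Transfer speeds (vis-viva v² = GM(2/r − 1/a_t)): v₁ᵗ = 520.436 m/s, v₂ᵗ = 71.3611 m/s.
(a) ΔV₁ = |v₁ᵗ − v₁| ≈ 128 m/s = 128 m/s.
(b) ΔV₂ = |v₂ − v₂ᵗ| ≈ 73.95 m/s = 73.95 m/s.
(c) ΔV_total = ΔV₁ + ΔV₂ ≈ 202 m/s = 202 m/s.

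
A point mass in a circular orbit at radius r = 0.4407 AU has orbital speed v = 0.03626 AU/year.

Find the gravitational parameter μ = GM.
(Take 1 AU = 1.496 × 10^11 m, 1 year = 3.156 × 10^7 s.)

Convert to SI: r = 0.4407 AU = 6.59287e+10 m; v = 0.03626 AU/year = 171.879 m/s.
For a circular orbit v² = GM/r, so GM = v² · r.
GM = (171.879)² · 6.59287e+10 m³/s² ≈ 1.948e+15 m³/s² = 1.948 × 10^15 m³/s².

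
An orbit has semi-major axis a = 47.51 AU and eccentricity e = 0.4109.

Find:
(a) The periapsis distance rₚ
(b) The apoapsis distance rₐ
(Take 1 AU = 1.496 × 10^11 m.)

Convert to SI: a = 47.51 AU = 7.1075e+12 m.
(a) rₚ = a(1 − e) = 7.1075e+12 · (1 − 0.4109) = 7.1075e+12 · 0.5891 ≈ 4.187e+12 m = 27.99 AU.
(b) rₐ = a(1 + e) = 7.1075e+12 · (1 + 0.4109) = 7.1075e+12 · 1.4109 ≈ 1.003e+13 m = 67.03 AU.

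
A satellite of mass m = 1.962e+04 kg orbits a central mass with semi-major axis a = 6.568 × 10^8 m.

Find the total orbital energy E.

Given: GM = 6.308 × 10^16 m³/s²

E = −GMm / (2a).
E = −6.308e+16 · 1.962e+04 / (2 · 6.568e+08) J ≈ -9.422e+11 J = -942.2 GJ.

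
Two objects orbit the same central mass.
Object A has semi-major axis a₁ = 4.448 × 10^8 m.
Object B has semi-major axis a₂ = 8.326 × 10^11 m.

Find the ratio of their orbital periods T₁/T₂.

From Kepler's third law, (T₁/T₂)² = (a₁/a₂)³, so T₁/T₂ = (a₁/a₂)^(3/2).
a₁/a₂ = 4.448e+08 / 8.326e+11 = 0.00053423.
T₁/T₂ = (0.00053423)^(3/2) ≈ 1.235e-05.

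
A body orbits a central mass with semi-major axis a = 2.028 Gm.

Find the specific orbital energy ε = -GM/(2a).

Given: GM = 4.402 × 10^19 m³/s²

Convert to SI: a = 2.028 Gm = 2.028e+09 m.
ε = −GM / (2a).
ε = −4.402e+19 / (2 · 2.028e+09) J/kg ≈ -1.085e+10 J/kg = -10.85 GJ/kg.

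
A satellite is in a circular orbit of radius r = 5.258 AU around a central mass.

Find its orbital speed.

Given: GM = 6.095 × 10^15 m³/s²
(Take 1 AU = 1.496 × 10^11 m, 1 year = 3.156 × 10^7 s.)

Convert to SI: r = 5.258 AU = 7.86597e+11 m.
For a circular orbit, gravity supplies the centripetal force, so v = √(GM / r).
v = √(6.095e+15 / 7.86597e+11) m/s ≈ 88.03 m/s = 0.01857 AU/year.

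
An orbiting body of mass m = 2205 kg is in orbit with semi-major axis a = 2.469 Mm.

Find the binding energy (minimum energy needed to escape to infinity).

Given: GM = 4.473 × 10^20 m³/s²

Convert to SI: a = 2.469 Mm = 2.469e+06 m.
Total orbital energy is E = −GMm/(2a); binding energy is E_bind = −E = GMm/(2a).
E_bind = 4.473e+20 · 2205 / (2 · 2.469e+06) J ≈ 1.997e+17 J = 199.7 PJ.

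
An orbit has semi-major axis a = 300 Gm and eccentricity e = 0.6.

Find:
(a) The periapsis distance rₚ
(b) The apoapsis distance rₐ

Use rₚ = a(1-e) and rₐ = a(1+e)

Convert to SI: a = 300 Gm = 3e+11 m.
(a) rₚ = a(1 − e) = 3e+11 · (1 − 0.6) = 3e+11 · 0.4 ≈ 1.2e+11 m = 120 Gm.
(b) rₐ = a(1 + e) = 3e+11 · (1 + 0.6) = 3e+11 · 1.6 ≈ 4.8e+11 m = 480 Gm.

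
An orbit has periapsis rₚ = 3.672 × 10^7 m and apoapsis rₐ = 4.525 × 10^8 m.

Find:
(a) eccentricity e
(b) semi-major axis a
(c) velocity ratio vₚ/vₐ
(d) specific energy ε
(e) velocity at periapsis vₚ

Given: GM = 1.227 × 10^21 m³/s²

(a) e = (rₐ − rₚ)/(rₐ + rₚ) = (4.525e+08 − 3.672e+07)/(4.525e+08 + 3.672e+07) ≈ 0.8499
(b) a = (rₚ + rₐ)/2 = (3.672e+07 + 4.525e+08)/2 ≈ 2.446e+08 m
(c) Conservation of angular momentum (rₚvₚ = rₐvₐ) gives vₚ/vₐ = rₐ/rₚ = 4.525e+08/3.672e+07 ≈ 12.32
(d) With a = (rₚ + rₐ)/2 = 2.4461e+08 m, ε = −GM/(2a) = −1.227e+21/(2 · 2.4461e+08) J/kg ≈ -2.508e+12 J/kg
(e) With a = (rₚ + rₐ)/2 = 2.4461e+08 m, vₚ = √(GM (2/rₚ − 1/a)) = √(1.227e+21 · (2/3.672e+07 − 1/2.4461e+08)) m/s ≈ 7.862e+06 m/s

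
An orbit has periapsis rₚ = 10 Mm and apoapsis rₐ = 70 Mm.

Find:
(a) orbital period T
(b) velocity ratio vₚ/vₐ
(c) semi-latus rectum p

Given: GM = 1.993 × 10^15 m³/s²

Convert to SI: rₚ = 10 Mm = 1e+07 m; rₐ = 70 Mm = 7e+07 m.
(a) With a = (rₚ + rₐ)/2 = 4e+07 m, T = 2π √(a³/GM) = 2π √((4e+07)³/1.993e+15) s ≈ 3.561e+04 s
(b) Conservation of angular momentum (rₚvₚ = rₐvₐ) gives vₚ/vₐ = rₐ/rₚ = 7e+07/1e+07 ≈ 7
(c) From a = (rₚ + rₐ)/2 = 4e+07 m and e = (rₐ − rₚ)/(rₐ + rₚ) = 0.75, p = a(1 − e²) = 4e+07 · (1 − (0.75)²) ≈ 1.75e+07 m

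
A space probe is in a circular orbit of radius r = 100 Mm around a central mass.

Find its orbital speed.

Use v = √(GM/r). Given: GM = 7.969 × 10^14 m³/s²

Convert to SI: r = 100 Mm = 1e+08 m.
For a circular orbit, gravity supplies the centripetal force, so v = √(GM / r).
v = √(7.969e+14 / 1e+08) m/s ≈ 2823 m/s = 2.823 km/s.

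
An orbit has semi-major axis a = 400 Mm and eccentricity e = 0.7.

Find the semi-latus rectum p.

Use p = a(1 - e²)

Convert to SI: a = 400 Mm = 4e+08 m.
p = a (1 − e²).
p = 4e+08 · (1 − (0.7)²) = 4e+08 · 0.51 ≈ 2.04e+08 m = 204 Mm.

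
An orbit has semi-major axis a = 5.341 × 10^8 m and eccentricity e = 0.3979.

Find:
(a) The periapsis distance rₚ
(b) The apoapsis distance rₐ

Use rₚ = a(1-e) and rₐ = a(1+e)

(a) rₚ = a(1 − e) = 5.341e+08 · (1 − 0.3979) = 5.341e+08 · 0.6021 ≈ 3.216e+08 m = 3.216 × 10^8 m.
(b) rₐ = a(1 + e) = 5.341e+08 · (1 + 0.3979) = 5.341e+08 · 1.3979 ≈ 7.466e+08 m = 7.466 × 10^8 m.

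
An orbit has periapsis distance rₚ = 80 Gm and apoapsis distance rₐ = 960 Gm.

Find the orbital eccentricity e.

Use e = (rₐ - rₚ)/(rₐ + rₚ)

Convert to SI: rₚ = 80 Gm = 8e+10 m; rₐ = 960 Gm = 9.6e+11 m.
e = (rₐ − rₚ) / (rₐ + rₚ).
e = (9.6e+11 − 8e+10) / (9.6e+11 + 8e+10) = 8.8e+11 / 1.04e+12 ≈ 0.8462.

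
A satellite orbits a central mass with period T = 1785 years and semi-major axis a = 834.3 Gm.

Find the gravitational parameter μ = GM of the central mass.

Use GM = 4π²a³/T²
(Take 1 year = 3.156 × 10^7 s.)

Convert to SI: T = 1785 years = 5.63346e+10 s; a = 834.3 Gm = 8.343e+11 m.
GM = 4π² · a³ / T².
GM = 4π² · (8.343e+11)³ / (5.63346e+10)² m³/s² ≈ 7.224e+15 m³/s² = 7.224 × 10^15 m³/s².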